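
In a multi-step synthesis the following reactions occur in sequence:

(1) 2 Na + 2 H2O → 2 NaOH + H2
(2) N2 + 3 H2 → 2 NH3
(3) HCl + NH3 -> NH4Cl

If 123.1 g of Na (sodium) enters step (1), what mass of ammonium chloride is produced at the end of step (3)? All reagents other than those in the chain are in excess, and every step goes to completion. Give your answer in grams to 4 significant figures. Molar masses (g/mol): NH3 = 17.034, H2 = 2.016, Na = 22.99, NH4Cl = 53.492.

n(Na) = 123.1 / 22.99 = 5.3545 mol.
Reaction (1): Na→H2 ratio 2:1 ⇒ n(H2) = 2.6773 mol.
Reaction (2): H2→NH3 ratio 3:2 ⇒ n(NH3) = 1.7848 mol.
Reaction (3): NH3→NH4Cl ratio 1:1 ⇒ n(NH4Cl) = 1.7848 mol.
Mass of NH4Cl = 1.7848 × 53.492 = 95.474 g.

95.47 g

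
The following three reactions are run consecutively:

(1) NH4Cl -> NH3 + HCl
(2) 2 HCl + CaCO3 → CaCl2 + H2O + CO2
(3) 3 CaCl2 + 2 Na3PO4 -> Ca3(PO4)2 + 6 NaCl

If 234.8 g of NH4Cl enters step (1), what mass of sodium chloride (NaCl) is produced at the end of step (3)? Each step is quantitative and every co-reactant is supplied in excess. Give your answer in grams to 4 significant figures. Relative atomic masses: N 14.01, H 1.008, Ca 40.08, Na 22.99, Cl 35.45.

M(NH4Cl) = 14.01 + 4(1.008) + 35.45 = 53.492 g/mol.
M(NaCl) = 22.99 + 35.45 = 58.44 g/mol.
n(NH4Cl) = 234.8 / 53.492 = 4.3894 mol.
Reaction (1): NH4Cl→HCl ratio 1:1 ⇒ n(HCl) = 4.3894 mol.
Reaction (2): HCl→CaCl2 ratio 2:1 ⇒ n(CaCl2) = 2.1947 mol.
Reaction (3): CaCl2→NaCl ratio 3:6 ⇒ n(NaCl) = 4.3894 mol.
Mass of NaCl = 4.3894 × 58.44 = 256.52 g.

256.5 g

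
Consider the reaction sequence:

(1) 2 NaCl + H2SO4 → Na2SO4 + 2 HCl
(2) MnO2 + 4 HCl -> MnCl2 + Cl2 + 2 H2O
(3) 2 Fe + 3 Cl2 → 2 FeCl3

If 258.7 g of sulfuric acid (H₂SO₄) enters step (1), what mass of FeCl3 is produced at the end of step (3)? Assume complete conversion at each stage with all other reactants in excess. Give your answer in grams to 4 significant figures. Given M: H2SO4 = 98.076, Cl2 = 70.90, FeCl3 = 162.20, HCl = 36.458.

n(H2SO4) = 258.7 / 98.076 = 2.6378 mol.
Reaction (1): H2SO4→HCl ratio 1:2 ⇒ n(HCl) = 5.2755 mol.
Reaction (2): HCl→Cl2 ratio 4:1 ⇒ n(Cl2) = 1.3189 mol.
Reaction (3): Cl2→FeCl3 ratio 3:2 ⇒ n(FeCl3) = 0.87925 mol.
Mass of FeCl3 = 0.87925 × 162.20 = 142.61 g.

142.6 g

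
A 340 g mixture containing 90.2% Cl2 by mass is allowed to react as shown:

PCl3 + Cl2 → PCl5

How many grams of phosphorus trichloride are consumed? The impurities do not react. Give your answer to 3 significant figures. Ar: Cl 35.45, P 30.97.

Mass of pure Cl2 = 340 g × 0.902 = 306.7 g.
M(Cl2) = 2(35.45) = 70.90 g/mol.
M(PCl3) = 30.97 + 3(35.45) = 137.32 g/mol.
n(Cl2) = 306.7 g / 70.90 g/mol = 4.326 mol.
From the equation the Cl2:PCl3 mole ratio is 1:1, so n(PCl3) = 4.326 × 1/1 = 4.326 mol.
Mass of PCl3 = 4.326 mol × 137.32 g/mol = 594.0 g.

594 g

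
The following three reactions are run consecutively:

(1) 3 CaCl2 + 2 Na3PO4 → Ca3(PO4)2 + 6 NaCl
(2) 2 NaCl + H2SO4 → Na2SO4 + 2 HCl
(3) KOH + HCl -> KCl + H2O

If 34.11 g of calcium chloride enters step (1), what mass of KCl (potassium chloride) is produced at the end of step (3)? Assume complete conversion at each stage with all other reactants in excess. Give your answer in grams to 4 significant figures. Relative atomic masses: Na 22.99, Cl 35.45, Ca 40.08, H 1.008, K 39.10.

M(CaCl2) = 40.08 + 2(35.45) = 110.98 g/mol.
M(KCl) = 39.10 + 35.45 = 74.55 g/mol.
n(CaCl2) = 34.11 / 110.98 = 0.30735 mol.
Reaction (1): CaCl2→NaCl ratio 3:6 ⇒ n(NaCl) = 0.61471 mol.
Reaction (2): NaCl→HCl ratio 2:2 ⇒ n(HCl) = 0.61471 mol.
Reaction (3): HCl→KCl ratio 1:1 ⇒ n(KCl) = 0.61471 mol.
Mass of KCl = 0.61471 × 74.55 = 45.826 g.

45.83 g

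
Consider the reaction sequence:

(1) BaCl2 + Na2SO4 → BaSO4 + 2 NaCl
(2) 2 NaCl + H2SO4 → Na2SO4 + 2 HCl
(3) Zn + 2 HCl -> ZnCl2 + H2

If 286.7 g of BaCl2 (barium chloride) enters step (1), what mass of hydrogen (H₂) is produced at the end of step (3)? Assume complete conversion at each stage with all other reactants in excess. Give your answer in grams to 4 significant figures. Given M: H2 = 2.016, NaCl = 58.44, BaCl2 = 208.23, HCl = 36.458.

2.776 g

n(BaCl2) = 286.7 / 208.23 = 1.3768 mol.
Reaction (1): BaCl2→NaCl ratio 1:2 ⇒ n(NaCl) = 2.7537 mol.
Reaction (2): NaCl→HCl ratio 2:2 ⇒ n(HCl) = 2.7537 mol.
Reaction (3): HCl→H2 ratio 2:1 ⇒ n(H2) = 1.3768 mol.
Mass of H2 = 1.3768 × 2.016 = 2.7757 g.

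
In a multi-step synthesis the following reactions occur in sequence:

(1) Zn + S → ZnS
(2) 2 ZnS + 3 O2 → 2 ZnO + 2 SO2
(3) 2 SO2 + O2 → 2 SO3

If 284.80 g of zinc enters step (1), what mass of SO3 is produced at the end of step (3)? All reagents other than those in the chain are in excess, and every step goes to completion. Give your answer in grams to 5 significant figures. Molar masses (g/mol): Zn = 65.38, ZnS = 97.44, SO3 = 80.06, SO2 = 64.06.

348.75 g

n(Zn) = 284.80 / 65.38 = 4.35607 mol.
Reaction (1): Zn→ZnS ratio 1:1 ⇒ n(ZnS) = 4.35607 mol.
Reaction (2): ZnS→SO2 ratio 2:2 ⇒ n(SO2) = 4.35607 mol.
Reaction (3): SO2→SO3 ratio 2:2 ⇒ n(SO3) = 4.35607 mol.
Mass of SO3 = 4.35607 × 80.06 = 348.747 g.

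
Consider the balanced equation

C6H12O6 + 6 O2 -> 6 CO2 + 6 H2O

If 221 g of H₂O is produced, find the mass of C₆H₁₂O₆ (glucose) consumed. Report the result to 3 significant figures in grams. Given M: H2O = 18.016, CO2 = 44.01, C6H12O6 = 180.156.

n(H2O) = 221.0 g / 18.016 g/mol = 12.27 mol.
From the equation the H2O:C6H12O6 mole ratio is 6:1, so n(C6H12O6) = 12.27 × 1/6 = 2.044 mol.
Mass of C6H12O6 = 2.044 mol × 180.156 g/mol = 368.3 g.

368 g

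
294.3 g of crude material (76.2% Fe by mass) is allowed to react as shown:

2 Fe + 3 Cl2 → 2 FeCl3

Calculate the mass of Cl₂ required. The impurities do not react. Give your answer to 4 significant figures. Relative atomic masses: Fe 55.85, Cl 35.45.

427.0 g

Mass of pure Fe = 294.3 g × 0.762 = 224.26 g.
M(Fe) = 55.85 g/mol.
M(Cl2) = 2(35.45) = 70.90 g/mol.
n(Fe) = 224.26 g / 55.85 g/mol = 4.0153 mol.
From the equation the Fe:Cl2 mole ratio is 2:3, so n(Cl2) = 4.0153 × 3/2 = 6.0230 mol.
Mass of Cl2 = 6.0230 mol × 70.90 g/mol = 427.03 g.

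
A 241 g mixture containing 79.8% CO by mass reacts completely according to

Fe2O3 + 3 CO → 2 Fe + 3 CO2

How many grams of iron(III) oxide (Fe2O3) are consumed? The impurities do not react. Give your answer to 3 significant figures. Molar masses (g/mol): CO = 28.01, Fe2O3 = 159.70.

366 g

Mass of pure CO = 241 g × 0.798 = 192.3 g.
n(CO) = 192.3 g / 28.01 g/mol = 6.866 mol.
From the equation the CO:Fe2O3 mole ratio is 3:1, so n(Fe2O3) = 6.866 × 1/3 = 2.289 mol.
Mass of Fe2O3 = 2.289 mol × 159.70 g/mol = 365.5 g.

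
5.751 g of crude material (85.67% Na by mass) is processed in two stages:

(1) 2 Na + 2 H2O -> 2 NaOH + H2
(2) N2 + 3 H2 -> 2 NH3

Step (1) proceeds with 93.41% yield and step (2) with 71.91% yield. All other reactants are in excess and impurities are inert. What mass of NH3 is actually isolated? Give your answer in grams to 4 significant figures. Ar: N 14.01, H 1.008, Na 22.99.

0.8174 g

Pure Na = 5.751 × 0.8567 = 4.9269 g.
M(Na) = 22.99 g/mol.
M(NH3) = 14.01 + 3(1.008) = 17.034 g/mol.
n(Na) = 4.9269 / 22.99 = 0.21431 mol.
Step 1 (Na:H2 = 2:1): theoretical n(H2) = 0.10715 mol; at 93.41% yield, n(H2) = 0.10009 mol.
Step 2 (H2:NH3 = 3:2): theoretical n(NH3) = 0.066728 mol, so theoretical mass = 0.066728 × 17.034 = 1.1366 g.
At 71.91% yield, actual mass of NH3 = 1.1366 × 0.7191 = 0.81736 g.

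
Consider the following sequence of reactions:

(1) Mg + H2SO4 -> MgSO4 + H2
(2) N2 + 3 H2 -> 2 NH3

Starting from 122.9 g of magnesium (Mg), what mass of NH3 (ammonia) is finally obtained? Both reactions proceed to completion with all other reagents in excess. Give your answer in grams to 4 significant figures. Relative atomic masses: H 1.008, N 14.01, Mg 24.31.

57.41 g

M(Mg) = 24.31 g/mol.
M(NH3) = 14.01 + 3(1.008) = 17.034 g/mol.
n(Mg) = 122.90 / 24.31 = 5.0555 mol.
Step 1 gives a 1:1 ratio of Mg to H2, so n(H2) = 5.0555 mol.
In step 2 the H2:NH3 ratio is 3:2, so n(NH3) = 3.3704 mol.
Mass of NH3 = 3.3704 × 17.034 = 57.411 g.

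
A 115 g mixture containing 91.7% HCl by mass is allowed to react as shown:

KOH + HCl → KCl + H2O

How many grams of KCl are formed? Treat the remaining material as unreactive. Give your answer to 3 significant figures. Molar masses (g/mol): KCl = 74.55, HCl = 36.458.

Mass of pure HCl = 115 g × 0.917 = 105.5 g.
n(HCl) = 105.5 g / 36.458 g/mol = 2.893 mol.
From the equation the HCl:KCl mole ratio is 1:1, so n(KCl) = 2.893 × 1/1 = 2.893 mol.
Mass of KCl = 2.893 mol × 74.55 g/mol = 215.6 g.

216 g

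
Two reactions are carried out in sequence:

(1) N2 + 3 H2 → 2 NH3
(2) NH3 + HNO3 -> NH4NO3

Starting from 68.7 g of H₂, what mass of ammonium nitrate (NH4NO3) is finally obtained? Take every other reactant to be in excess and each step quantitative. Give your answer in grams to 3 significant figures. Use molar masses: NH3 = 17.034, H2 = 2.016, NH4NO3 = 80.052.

1820 g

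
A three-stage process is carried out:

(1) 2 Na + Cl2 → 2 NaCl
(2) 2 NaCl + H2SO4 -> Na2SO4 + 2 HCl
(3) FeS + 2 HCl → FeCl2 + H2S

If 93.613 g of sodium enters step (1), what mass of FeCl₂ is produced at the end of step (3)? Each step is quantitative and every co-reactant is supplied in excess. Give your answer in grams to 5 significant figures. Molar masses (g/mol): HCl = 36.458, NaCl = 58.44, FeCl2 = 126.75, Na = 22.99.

n(Na) = 93.613 / 22.99 = 4.07190 mol.
Reaction (1): Na→NaCl ratio 2:2 ⇒ n(NaCl) = 4.07190 mol.
Reaction (2): NaCl→HCl ratio 2:2 ⇒ n(HCl) = 4.07190 mol.
Reaction (3): HCl→FeCl2 ratio 2:1 ⇒ n(FeCl2) = 2.03595 mol.
Mass of FeCl2 = 2.03595 × 126.75 = 258.057 g.

258.06 g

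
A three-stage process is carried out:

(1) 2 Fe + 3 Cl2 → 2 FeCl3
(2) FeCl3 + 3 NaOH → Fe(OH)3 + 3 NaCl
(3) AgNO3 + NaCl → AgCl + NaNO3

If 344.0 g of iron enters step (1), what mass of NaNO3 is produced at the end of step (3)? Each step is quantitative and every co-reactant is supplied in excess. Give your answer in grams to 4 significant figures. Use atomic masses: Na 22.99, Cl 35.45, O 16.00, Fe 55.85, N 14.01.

1571 g

M(Fe) = 55.85 g/mol.
M(NaNO3) = 22.99 + 14.01 + 3(16.00) = 85.00 g/mol.
n(Fe) = 344.0 / 55.85 = 6.1594 mol.
Reaction (1): Fe→FeCl3 ratio 2:2 ⇒ n(FeCl3) = 6.1594 mol.
Reaction (2): FeCl3→NaCl ratio 1:3 ⇒ n(NaCl) = 18.478 mol.
Reaction (3): NaCl→NaNO3 ratio 1:1 ⇒ n(NaNO3) = 18.478 mol.
Mass of NaNO3 = 18.478 × 85.00 = 1570.6 g.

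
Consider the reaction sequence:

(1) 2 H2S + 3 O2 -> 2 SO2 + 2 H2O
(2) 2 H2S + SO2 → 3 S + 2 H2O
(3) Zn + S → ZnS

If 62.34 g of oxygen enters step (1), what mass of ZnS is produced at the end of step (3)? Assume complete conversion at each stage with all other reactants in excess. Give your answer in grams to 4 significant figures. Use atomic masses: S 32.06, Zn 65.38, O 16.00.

M(O2) = 2(16.00) = 32.00 g/mol.
M(ZnS) = 65.38 + 32.06 = 97.44 g/mol.
n(O2) = 62.34 / 32.00 = 1.9481 mol.
Reaction (1): O2→SO2 ratio 3:2 ⇒ n(SO2) = 1.2988 mol.
Reaction (2): SO2→S ratio 1:3 ⇒ n(S) = 3.8963 mol.
Reaction (3): S→ZnS ratio 1:1 ⇒ n(ZnS) = 3.8963 mol.
Mass of ZnS = 3.8963 × 97.44 = 379.65 g.

379.7 g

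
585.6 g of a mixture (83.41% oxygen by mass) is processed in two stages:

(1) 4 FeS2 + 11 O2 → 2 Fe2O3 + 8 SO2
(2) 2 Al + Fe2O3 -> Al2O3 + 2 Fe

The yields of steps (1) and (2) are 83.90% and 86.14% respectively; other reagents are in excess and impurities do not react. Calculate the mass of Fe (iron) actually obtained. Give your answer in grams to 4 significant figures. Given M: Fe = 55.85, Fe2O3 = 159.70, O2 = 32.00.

Pure O2 = 585.6 × 0.8341 = 488.45 g.
n(O2) = 488.45 / 32.00 = 15.264 mol.
Step 1 (O2:Fe2O3 = 11:2): theoretical n(Fe2O3) = 2.7753 mol; at 83.90% yield, n(Fe2O3) = 2.3285 mol.
Step 2 (Fe2O3:Fe = 1:2): theoretical n(Fe) = 4.6569 mol, so theoretical mass = 4.6569 × 55.85 = 260.09 g.
At 86.14% yield, actual mass of Fe = 260.09 × 0.8614 = 224.04 g.

224.0 g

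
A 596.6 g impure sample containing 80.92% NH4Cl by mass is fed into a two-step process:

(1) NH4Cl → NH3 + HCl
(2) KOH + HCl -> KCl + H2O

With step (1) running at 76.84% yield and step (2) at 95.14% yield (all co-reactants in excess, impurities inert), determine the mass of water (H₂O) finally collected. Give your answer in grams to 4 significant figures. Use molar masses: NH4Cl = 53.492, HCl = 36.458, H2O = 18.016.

Pure NH4Cl = 596.6 × 0.8092 = 482.77 g.
n(NH4Cl) = 482.77 / 53.492 = 9.0251 mol.
Step 1 (NH4Cl:HCl = 1:1): theoretical n(HCl) = 9.0251 mol; at 76.84% yield, n(HCl) = 6.9349 mol.
Step 2 (HCl:H2O = 1:1): theoretical n(H2O) = 6.9349 mol, so theoretical mass = 6.9349 × 18.016 = 124.94 g.
At 95.14% yield, actual mass of H2O = 124.94 × 0.9514 = 118.87 g.

118.9 g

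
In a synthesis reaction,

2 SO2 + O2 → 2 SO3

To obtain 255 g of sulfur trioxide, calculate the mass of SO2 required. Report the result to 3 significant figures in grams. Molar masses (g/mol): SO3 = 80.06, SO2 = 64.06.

204 g

n(SO3) = 255.0 g / 80.06 g/mol = 3.185 mol.
From the equation the SO3:SO2 mole ratio is 2:2, so n(SO2) = 3.185 × 2/2 = 3.185 mol.
Mass of SO2 = 3.185 mol × 64.06 g/mol = 204.0 g.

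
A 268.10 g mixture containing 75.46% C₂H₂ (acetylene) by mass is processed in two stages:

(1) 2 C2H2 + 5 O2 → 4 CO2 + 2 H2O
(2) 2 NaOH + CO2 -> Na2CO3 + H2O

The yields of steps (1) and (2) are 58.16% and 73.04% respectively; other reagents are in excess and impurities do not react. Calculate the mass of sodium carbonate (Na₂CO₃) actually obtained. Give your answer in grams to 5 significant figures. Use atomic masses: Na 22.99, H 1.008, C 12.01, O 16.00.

Pure C2H2 = 268.10 × 0.7546 = 202.308 g.
M(C2H2) = 2(12.01) + 2(1.008) = 26.036 g/mol.
M(Na2CO3) = 2(22.99) + 12.01 + 3(16.00) = 105.99 g/mol.
n(C2H2) = 202.308 / 26.036 = 7.77033 mol.
Step 1 (C2H2:CO2 = 2:4): theoretical n(CO2) = 15.5407 mol; at 58.16% yield, n(CO2) = 9.03845 mol.
Step 2 (CO2:Na2CO3 = 1:1): theoretical n(Na2CO3) = 9.03845 mol, so theoretical mass = 9.03845 × 105.99 = 957.985 g.
At 73.04% yield, actual mass of Na2CO3 = 957.985 × 0.7304 = 699.712 g.

699.71 g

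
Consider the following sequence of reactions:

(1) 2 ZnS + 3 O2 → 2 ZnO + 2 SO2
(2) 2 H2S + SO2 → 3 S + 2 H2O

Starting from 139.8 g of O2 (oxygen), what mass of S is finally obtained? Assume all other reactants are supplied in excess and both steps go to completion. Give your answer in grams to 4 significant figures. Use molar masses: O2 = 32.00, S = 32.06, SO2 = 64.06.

n(O2) = 139.80 / 32.00 = 4.3688 mol.
Step 1 gives a 3:2 ratio of O2 to SO2, so n(SO2) = 2.9125 mol.
In step 2 the SO2:S ratio is 1:3, so n(S) = 8.7375 mol.
Mass of S = 8.7375 × 32.06 = 280.12 g.

280.1 g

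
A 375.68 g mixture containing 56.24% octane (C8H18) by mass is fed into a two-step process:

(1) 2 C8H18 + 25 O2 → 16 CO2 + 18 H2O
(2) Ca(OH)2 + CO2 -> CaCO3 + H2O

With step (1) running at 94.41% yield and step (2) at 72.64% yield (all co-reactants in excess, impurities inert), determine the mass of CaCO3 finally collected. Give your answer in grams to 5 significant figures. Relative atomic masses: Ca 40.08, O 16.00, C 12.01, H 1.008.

Pure C8H18 = 375.68 × 0.5624 = 211.282 g.
M(C8H18) = 8(12.01) + 18(1.008) = 114.224 g/mol.
M(CaCO3) = 40.08 + 12.01 + 3(16.00) = 100.09 g/mol.
n(C8H18) = 211.282 / 114.224 = 1.84972 mol.
Step 1 (C8H18:CO2 = 2:16): theoretical n(CO2) = 14.7978 mol; at 94.41% yield, n(CO2) = 13.9706 mol.
Step 2 (CO2:CaCO3 = 1:1): theoretical n(CaCO3) = 13.9706 mol, so theoretical mass = 13.9706 × 100.09 = 1398.31 g.
At 72.64% yield, actual mass of CaCO3 = 1398.31 × 0.7264 = 1015.74 g.

1015.7 g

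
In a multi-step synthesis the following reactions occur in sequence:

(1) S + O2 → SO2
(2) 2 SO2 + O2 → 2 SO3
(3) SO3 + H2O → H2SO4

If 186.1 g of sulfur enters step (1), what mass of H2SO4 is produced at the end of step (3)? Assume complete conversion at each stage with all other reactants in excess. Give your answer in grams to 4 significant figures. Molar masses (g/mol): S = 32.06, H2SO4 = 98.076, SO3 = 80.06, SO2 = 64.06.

569.3 g

n(S) = 186.1 / 32.06 = 5.8047 mol.
Reaction (1): S→SO2 ratio 1:1 ⇒ n(SO2) = 5.8047 mol.
Reaction (2): SO2→SO3 ratio 2:2 ⇒ n(SO3) = 5.8047 mol.
Reaction (3): SO3→H2SO4 ratio 1:1 ⇒ n(H2SO4) = 5.8047 mol.
Mass of H2SO4 = 5.8047 × 98.076 = 569.31 g.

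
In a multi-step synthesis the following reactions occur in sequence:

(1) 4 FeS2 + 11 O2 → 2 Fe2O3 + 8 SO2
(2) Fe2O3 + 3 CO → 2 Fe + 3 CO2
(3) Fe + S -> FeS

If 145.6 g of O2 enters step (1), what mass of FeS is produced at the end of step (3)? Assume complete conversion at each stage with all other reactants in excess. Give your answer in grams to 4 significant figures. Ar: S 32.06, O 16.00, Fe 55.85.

M(O2) = 2(16.00) = 32.00 g/mol.
M(FeS) = 55.85 + 32.06 = 87.91 g/mol.
n(O2) = 145.6 / 32.00 = 4.5500 mol.
Reaction (1): O2→Fe2O3 ratio 11:2 ⇒ n(Fe2O3) = 0.82727 mol.
Reaction (2): Fe2O3→Fe ratio 1:2 ⇒ n(Fe) = 1.6545 mol.
Reaction (3): Fe→FeS ratio 1:1 ⇒ n(FeS) = 1.6545 mol.
Mass of FeS = 1.6545 × 87.91 = 145.45 g.

145.5 g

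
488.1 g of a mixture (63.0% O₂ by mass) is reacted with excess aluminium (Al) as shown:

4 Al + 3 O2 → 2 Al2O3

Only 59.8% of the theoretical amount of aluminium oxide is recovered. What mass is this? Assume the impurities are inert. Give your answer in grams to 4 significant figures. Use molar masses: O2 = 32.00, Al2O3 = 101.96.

Pure O2 available = 488.1 g × 0.630 = 307.50 g.
n(O2) = 307.50 g / 32.00 g/mol = 9.6095 mol.
From the equation the O2:Al2O3 mole ratio is 3:2, so n(Al2O3) = 9.6095 × 2/3 = 6.4063 mol.
Mass of Al2O3 = 6.4063 mol × 101.96 g/mol = 653.19 g.
Actual mass collected = 653.19 g × 0.598 = 390.61 g.

390.6 g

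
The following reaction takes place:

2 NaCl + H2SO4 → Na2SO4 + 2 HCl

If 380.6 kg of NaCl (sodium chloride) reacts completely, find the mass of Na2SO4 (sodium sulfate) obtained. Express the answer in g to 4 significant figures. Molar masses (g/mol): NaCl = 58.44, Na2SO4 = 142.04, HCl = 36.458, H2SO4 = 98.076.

Convert: 380.6 kg = 380600 g.
n(NaCl) = 380600 g / 58.44 g/mol = 6512.7 mol.
From the equation the NaCl:Na2SO4 mole ratio is 2:1, so n(Na2SO4) = 6512.7 × 1/2 = 3256.3 mol.
Mass of Na2SO4 = 3256.3 mol × 142.04 g/mol = 462530 g.

462500 g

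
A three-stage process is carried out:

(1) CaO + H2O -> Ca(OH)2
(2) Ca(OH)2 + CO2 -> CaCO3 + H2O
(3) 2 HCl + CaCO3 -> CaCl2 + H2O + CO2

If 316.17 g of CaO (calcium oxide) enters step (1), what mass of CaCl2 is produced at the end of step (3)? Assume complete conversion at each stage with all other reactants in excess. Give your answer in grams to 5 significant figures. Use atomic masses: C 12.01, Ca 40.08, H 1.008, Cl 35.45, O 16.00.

625.69 g

M(CaO) = 40.08 + 16.00 = 56.08 g/mol.
M(CaCl2) = 40.08 + 2(35.45) = 110.98 g/mol.
n(CaO) = 316.17 / 56.08 = 5.63784 mol.
Reaction (1): CaO→Ca(OH)2 ratio 1:1 ⇒ n(Ca(OH)2) = 5.63784 mol.
Reaction (2): Ca(OH)2→CaCO3 ratio 1:1 ⇒ n(CaCO3) = 5.63784 mol.
Reaction (3): CaCO3→CaCl2 ratio 1:1 ⇒ n(CaCl2) = 5.63784 mol.
Mass of CaCl2 = 5.63784 × 110.98 = 625.687 g.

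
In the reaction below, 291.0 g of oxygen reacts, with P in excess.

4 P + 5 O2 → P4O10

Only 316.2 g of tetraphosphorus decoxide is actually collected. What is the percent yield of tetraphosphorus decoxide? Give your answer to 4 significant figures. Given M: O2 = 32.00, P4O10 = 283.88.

61.24 %

n(O2) = 291.00 g / 32.00 g/mol = 9.0938 mol.
From the equation the O2:P4O10 mole ratio is 5:1, so n(P4O10) = 9.0938 × 1/5 = 1.8188 mol.
Mass of P4O10 = 1.8188 mol × 283.88 g/mol = 516.31 g.
This is the theoretical yield. Percent yield = 316.2 g / 516.31 g × 100% = 61.243%.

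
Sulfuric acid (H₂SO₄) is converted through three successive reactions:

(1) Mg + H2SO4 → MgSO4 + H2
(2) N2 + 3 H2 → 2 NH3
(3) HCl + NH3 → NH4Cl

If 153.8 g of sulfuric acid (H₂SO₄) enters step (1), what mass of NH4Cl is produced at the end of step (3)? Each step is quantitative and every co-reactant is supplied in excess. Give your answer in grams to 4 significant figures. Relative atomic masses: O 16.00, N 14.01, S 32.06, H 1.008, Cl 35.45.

M(H2SO4) = 2(1.008) + 32.06 + 4(16.00) = 98.076 g/mol.
M(NH4Cl) = 14.01 + 4(1.008) + 35.45 = 53.492 g/mol.
n(H2SO4) = 153.8 / 98.076 = 1.5682 mol.
Reaction (1): H2SO4→H2 ratio 1:1 ⇒ n(H2) = 1.5682 mol.
Reaction (2): H2→NH3 ratio 3:2 ⇒ n(NH3) = 1.0454 mol.
Reaction (3): NH3→NH4Cl ratio 1:1 ⇒ n(NH4Cl) = 1.0454 mol.
Mass of NH4Cl = 1.0454 × 53.492 = 55.923 g.

55.92 g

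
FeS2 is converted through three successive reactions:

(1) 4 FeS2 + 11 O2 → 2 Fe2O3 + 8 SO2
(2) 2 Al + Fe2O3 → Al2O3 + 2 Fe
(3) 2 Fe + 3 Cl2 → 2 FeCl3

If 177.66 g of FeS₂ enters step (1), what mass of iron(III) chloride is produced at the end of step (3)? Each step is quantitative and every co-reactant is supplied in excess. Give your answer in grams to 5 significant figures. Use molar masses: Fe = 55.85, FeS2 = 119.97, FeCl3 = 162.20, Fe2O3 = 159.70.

240.20 g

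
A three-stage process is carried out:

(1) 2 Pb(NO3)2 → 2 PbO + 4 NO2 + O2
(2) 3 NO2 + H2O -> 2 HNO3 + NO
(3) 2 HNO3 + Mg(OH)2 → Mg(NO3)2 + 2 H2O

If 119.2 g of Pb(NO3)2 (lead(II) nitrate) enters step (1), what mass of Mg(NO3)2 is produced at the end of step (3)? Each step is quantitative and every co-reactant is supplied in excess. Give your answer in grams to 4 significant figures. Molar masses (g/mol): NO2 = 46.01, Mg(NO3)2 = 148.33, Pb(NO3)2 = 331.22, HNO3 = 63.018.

n(Pb(NO3)2) = 119.2 / 331.22 = 0.35988 mol.
Reaction (1): Pb(NO3)2→NO2 ratio 2:4 ⇒ n(NO2) = 0.71976 mol.
Reaction (2): NO2→HNO3 ratio 3:2 ⇒ n(HNO3) = 0.47984 mol.
Reaction (3): HNO3→Mg(NO3)2 ratio 2:1 ⇒ n(Mg(NO3)2) = 0.23992 mol.
Mass of Mg(NO3)2 = 0.23992 × 148.33 = 35.587 g.

35.59 g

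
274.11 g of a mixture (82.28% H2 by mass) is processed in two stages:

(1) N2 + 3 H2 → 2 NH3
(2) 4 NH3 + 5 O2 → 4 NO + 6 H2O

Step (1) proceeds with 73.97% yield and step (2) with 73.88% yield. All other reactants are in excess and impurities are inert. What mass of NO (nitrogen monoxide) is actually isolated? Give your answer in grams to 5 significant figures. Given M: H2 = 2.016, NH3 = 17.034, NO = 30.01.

1223.2 g

Pure H2 = 274.11 × 0.8228 = 225.538 g.
n(H2) = 225.538 / 2.016 = 111.874 mol.
Step 1 (H2:NH3 = 3:2): theoretical n(NH3) = 74.5826 mol; at 73.97% yield, n(NH3) = 55.1687 mol.
Step 2 (NH3:NO = 4:4): theoretical n(NO) = 55.1687 mol, so theoretical mass = 55.1687 × 30.01 = 1655.61 g.
At 73.88% yield, actual mass of NO = 1655.61 × 0.7388 = 1223.17 g.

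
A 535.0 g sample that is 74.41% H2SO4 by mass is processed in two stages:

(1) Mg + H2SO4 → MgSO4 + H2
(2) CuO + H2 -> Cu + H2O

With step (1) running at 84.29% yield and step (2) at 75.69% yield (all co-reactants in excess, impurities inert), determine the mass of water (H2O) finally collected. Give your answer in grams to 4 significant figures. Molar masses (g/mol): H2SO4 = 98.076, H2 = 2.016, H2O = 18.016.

46.65 g

Pure H2SO4 = 535.0 × 0.7441 = 398.09 g.
n(H2SO4) = 398.09 / 98.076 = 4.0590 mol.
Step 1 (H2SO4:H2 = 1:1): theoretical n(H2) = 4.0590 mol; at 84.29% yield, n(H2) = 3.4214 mol.
Step 2 (H2:H2O = 1:1): theoretical n(H2O) = 3.4214 mol, so theoretical mass = 3.4214 × 18.016 = 61.639 g.
At 75.69% yield, actual mass of H2O = 61.639 × 0.7569 = 46.655 g.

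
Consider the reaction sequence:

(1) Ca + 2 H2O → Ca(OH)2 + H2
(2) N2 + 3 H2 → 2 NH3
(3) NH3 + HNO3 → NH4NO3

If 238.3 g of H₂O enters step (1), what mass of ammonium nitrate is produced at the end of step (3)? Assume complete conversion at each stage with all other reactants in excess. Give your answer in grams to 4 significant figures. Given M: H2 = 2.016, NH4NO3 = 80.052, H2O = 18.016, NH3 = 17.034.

n(H2O) = 238.3 / 18.016 = 13.227 mol.
Reaction (1): H2O→H2 ratio 2:1 ⇒ n(H2) = 6.6136 mol.
Reaction (2): H2→NH3 ratio 3:2 ⇒ n(NH3) = 4.4090 mol.
Reaction (3): NH3→NH4NO3 ratio 1:1 ⇒ n(NH4NO3) = 4.4090 mol.
Mass of NH4NO3 = 4.4090 × 80.052 = 352.95 g.

353.0 g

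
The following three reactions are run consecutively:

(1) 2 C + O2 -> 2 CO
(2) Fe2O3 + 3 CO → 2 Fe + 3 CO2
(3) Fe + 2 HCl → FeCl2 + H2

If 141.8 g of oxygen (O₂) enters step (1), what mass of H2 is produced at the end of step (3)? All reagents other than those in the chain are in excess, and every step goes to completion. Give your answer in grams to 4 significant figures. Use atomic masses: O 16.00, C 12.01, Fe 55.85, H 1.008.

11.91 g

M(O2) = 2(16.00) = 32.00 g/mol.
M(H2) = 2(1.008) = 2.016 g/mol.
n(O2) = 141.8 / 32.00 = 4.4313 mol.
Reaction (1): O2→CO ratio 1:2 ⇒ n(CO) = 8.8625 mol.
Reaction (2): CO→Fe ratio 3:2 ⇒ n(Fe) = 5.9083 mol.
Reaction (3): Fe→H2 ratio 1:1 ⇒ n(H2) = 5.9083 mol.
Mass of H2 = 5.9083 × 2.016 = 11.911 g.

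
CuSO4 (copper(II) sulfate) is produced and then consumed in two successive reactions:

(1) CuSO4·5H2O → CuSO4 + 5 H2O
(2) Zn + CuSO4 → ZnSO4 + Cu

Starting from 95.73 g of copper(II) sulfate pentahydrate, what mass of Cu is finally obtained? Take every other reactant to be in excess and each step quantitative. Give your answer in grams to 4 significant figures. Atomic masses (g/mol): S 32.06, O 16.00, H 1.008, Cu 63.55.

24.36 g

M(CuSO4·5H2O) = 63.55 + 32.06 + 9(16.00) + 10(1.008) = 249.69 g/mol.
M(Cu) = 63.55 g/mol.
n(CuSO4·5H2O) = 95.730 / 249.69 = 0.38340 mol.
Step 1 gives a 1:1 ratio of CuSO4·5H2O to CuSO4, so n(CuSO4) = 0.38340 mol.
In step 2 the CuSO4:Cu ratio is 1:1, so n(Cu) = 0.38340 mol.
Mass of Cu = 0.38340 × 63.55 = 24.365 g.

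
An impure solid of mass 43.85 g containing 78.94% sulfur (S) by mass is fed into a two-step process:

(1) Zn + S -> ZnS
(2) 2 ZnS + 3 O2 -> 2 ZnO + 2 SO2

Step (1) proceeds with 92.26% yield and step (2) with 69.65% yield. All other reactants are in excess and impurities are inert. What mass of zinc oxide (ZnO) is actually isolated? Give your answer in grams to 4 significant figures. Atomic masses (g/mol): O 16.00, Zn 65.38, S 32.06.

Pure S = 43.85 × 0.7894 = 34.615 g.
M(S) = 32.06 g/mol.
M(ZnO) = 65.38 + 16.00 = 81.38 g/mol.
n(S) = 34.615 / 32.06 = 1.0797 mol.
Step 1 (S:ZnS = 1:1): theoretical n(ZnS) = 1.0797 mol; at 92.26% yield, n(ZnS) = 0.99613 mol.
Step 2 (ZnS:ZnO = 2:2): theoretical n(ZnO) = 0.99613 mol, so theoretical mass = 0.99613 × 81.38 = 81.065 g.
At 69.65% yield, actual mass of ZnO = 81.065 × 0.6965 = 56.462 g.

56.46 g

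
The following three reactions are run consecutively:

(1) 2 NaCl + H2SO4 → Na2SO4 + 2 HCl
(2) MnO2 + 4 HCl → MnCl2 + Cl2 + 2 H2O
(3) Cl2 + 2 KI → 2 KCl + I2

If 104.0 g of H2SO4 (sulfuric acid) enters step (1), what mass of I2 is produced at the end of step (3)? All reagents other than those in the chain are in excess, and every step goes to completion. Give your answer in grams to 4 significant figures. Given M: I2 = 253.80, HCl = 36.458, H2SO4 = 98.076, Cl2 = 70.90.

n(H2SO4) = 104.0 / 98.076 = 1.0604 mol.
Reaction (1): H2SO4→HCl ratio 1:2 ⇒ n(HCl) = 2.1208 mol.
Reaction (2): HCl→Cl2 ratio 4:1 ⇒ n(Cl2) = 0.53020 mol.
Reaction (3): Cl2→I2 ratio 1:1 ⇒ n(I2) = 0.53020 mol.
Mass of I2 = 0.53020 × 253.80 = 134.57 g.

134.6 g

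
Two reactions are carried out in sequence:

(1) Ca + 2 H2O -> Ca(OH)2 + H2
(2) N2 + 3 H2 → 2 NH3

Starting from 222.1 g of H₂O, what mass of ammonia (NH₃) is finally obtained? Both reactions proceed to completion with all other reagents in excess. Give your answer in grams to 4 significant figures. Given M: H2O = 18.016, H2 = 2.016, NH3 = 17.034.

n(H2O) = 222.10 / 18.016 = 12.328 mol.
Step 1 gives a 2:1 ratio of H2O to H2, so n(H2) = 6.1640 mol.
In step 2 the H2:NH3 ratio is 3:2, so n(NH3) = 4.1093 mol.
Mass of NH3 = 4.1093 × 17.034 = 69.998 g.

70.00 g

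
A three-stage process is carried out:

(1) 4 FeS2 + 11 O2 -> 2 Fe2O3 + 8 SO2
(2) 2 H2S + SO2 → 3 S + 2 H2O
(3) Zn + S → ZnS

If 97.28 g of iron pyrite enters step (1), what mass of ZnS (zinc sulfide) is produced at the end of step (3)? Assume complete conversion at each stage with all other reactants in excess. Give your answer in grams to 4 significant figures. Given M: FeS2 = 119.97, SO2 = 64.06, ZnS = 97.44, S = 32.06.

n(FeS2) = 97.28 / 119.97 = 0.81087 mol.
Reaction (1): FeS2→SO2 ratio 4:8 ⇒ n(SO2) = 1.6217 mol.
Reaction (2): SO2→S ratio 1:3 ⇒ n(S) = 4.8652 mol.
Reaction (3): S→ZnS ratio 1:1 ⇒ n(ZnS) = 4.8652 mol.
Mass of ZnS = 4.8652 × 97.44 = 474.07 g.

474.1 g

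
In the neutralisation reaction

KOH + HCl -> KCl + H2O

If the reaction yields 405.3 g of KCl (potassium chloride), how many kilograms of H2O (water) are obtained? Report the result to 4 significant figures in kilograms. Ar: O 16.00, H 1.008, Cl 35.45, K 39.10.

0.09795 kg

M(KCl) = 39.10 + 35.45 = 74.55 g/mol.
M(H2O) = 2(1.008) + 16.00 = 18.016 g/mol.
n(KCl) = 405.30 g / 74.55 g/mol = 5.4366 mol.
From the equation the KCl:H2O mole ratio is 1:1, so n(H2O) = 5.4366 × 1/1 = 5.4366 mol.
Mass of H2O = 5.4366 mol × 18.016 g/mol = 97.946 g.
Converting to kg: 97.946 g = 0.09795 kg.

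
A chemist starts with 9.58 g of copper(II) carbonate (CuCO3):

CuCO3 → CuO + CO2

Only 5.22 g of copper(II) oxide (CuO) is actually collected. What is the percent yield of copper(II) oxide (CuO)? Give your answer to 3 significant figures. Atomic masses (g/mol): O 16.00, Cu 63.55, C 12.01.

84.6 %

M(CuCO3) = 63.55 + 12.01 + 3(16.00) = 123.56 g/mol.
M(CuO) = 63.55 + 16.00 = 79.55 g/mol.
n(CuCO3) = 9.580 g / 123.56 g/mol = 0.07753 mol.
From the equation the CuCO3:CuO mole ratio is 1:1, so n(CuO) = 0.07753 × 1/1 = 0.07753 mol.
Mass of CuO = 0.07753 mol × 79.55 g/mol = 6.168 g.
This is the theoretical yield. Percent yield = 5.22 g / 6.168 g × 100% = 84.63%.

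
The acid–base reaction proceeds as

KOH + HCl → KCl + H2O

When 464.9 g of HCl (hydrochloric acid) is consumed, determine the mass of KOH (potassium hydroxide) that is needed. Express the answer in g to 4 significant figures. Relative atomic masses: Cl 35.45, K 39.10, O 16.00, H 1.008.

M(HCl) = 1.008 + 35.45 = 36.458 g/mol.
M(KOH) = 39.10 + 16.00 + 1.008 = 56.108 g/mol.
n(HCl) = 464.90 g / 36.458 g/mol = 12.752 mol.
From the equation the HCl:KOH mole ratio is 1:1, so n(KOH) = 12.752 × 1/1 = 12.752 mol.
Mass of KOH = 12.752 mol × 56.108 g/mol = 715.47 g.

715.5 g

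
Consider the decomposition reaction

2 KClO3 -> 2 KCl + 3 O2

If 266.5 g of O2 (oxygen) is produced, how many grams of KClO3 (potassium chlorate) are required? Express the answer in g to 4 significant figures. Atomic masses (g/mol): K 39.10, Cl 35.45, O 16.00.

680.4 g

M(O2) = 2(16.00) = 32.00 g/mol.
M(KClO3) = 39.10 + 35.45 + 3(16.00) = 122.55 g/mol.
n(O2) = 266.50 g / 32.00 g/mol = 8.3281 mol.
From the equation the O2:KClO3 mole ratio is 3:2, so n(KClO3) = 8.3281 × 2/3 = 5.5521 mol.
Mass of KClO3 = 5.5521 mol × 122.55 g/mol = 680.41 g.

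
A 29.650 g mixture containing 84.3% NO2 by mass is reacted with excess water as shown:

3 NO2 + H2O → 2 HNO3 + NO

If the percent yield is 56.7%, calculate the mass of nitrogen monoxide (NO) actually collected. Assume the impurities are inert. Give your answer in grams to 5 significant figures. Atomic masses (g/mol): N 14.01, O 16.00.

3.0813 g

Pure NO2 available = 29.650 g × 0.843 = 24.9949 g.
M(NO2) = 14.01 + 2(16.00) = 46.01 g/mol.
M(NO) = 14.01 + 16.00 = 30.01 g/mol.
n(NO2) = 24.9949 g / 46.01 g/mol = 0.543250 mol.
From the equation the NO2:NO mole ratio is 3:1, so n(NO) = 0.543250 × 1/3 = 0.181083 mol.
Mass of NO = 0.181083 mol × 30.01 g/mol = 5.43431 g.
Actual mass collected = 5.43431 g × 0.567 = 3.08126 g.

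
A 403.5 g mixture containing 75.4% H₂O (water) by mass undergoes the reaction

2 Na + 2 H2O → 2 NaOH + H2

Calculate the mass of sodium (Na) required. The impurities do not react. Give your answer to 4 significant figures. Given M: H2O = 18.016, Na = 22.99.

Mass of pure H2O = 403.5 g × 0.754 = 304.24 g.
n(H2O) = 304.24 g / 18.016 g/mol = 16.887 mol.
From the equation the H2O:Na mole ratio is 2:2, so n(Na) = 16.887 × 2/2 = 16.887 mol.
Mass of Na = 16.887 mol × 22.99 g/mol = 388.24 g.

388.2 g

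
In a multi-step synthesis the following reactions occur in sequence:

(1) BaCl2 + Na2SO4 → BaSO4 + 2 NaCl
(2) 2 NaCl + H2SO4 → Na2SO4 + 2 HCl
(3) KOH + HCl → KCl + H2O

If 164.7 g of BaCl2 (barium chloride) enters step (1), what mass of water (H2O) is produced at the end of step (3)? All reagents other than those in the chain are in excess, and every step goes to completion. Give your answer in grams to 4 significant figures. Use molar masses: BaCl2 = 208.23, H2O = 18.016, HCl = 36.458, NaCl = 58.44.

28.50 g

n(BaCl2) = 164.7 / 208.23 = 0.79095 mol.
Reaction (1): BaCl2→NaCl ratio 1:2 ⇒ n(NaCl) = 1.5819 mol.
Reaction (2): NaCl→HCl ratio 2:2 ⇒ n(HCl) = 1.5819 mol.
Reaction (3): HCl→H2O ratio 1:1 ⇒ n(H2O) = 1.5819 mol.
Mass of H2O = 1.5819 × 18.016 = 28.500 g.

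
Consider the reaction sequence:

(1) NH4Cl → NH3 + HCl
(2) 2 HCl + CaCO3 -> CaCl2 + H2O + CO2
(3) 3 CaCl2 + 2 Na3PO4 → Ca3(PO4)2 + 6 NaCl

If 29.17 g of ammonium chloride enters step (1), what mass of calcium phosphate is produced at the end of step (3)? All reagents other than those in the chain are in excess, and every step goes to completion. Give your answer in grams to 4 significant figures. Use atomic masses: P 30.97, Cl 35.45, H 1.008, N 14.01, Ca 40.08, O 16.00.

M(NH4Cl) = 14.01 + 4(1.008) + 35.45 = 53.492 g/mol.
M(Ca3(PO4)2) = 3(40.08) + 2(30.97) + 8(16.00) = 310.18 g/mol.
n(NH4Cl) = 29.17 / 53.492 = 0.54532 mol.
Reaction (1): NH4Cl→HCl ratio 1:1 ⇒ n(HCl) = 0.54532 mol.
Reaction (2): HCl→CaCl2 ratio 2:1 ⇒ n(CaCl2) = 0.27266 mol.
Reaction (3): CaCl2→Ca3(PO4)2 ratio 3:1 ⇒ n(Ca3(PO4)2) = 0.090886 mol.
Mass of Ca3(PO4)2 = 0.090886 × 310.18 = 28.191 g.

28.19 g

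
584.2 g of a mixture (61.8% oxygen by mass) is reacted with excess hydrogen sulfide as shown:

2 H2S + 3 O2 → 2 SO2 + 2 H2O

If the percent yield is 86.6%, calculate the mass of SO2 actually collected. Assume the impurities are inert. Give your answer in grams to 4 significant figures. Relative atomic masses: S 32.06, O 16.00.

Pure O2 available = 584.2 g × 0.618 = 361.04 g.
M(O2) = 2(16.00) = 32.00 g/mol.
M(SO2) = 32.06 + 2(16.00) = 64.06 g/mol.
n(O2) = 361.04 g / 32.00 g/mol = 11.282 mol.
From the equation the O2:SO2 mole ratio is 3:2, so n(SO2) = 11.282 × 2/3 = 7.5216 mol.
Mass of SO2 = 7.5216 mol × 64.06 g/mol = 481.83 g.
Actual mass collected = 481.83 g × 0.866 = 417.27 g.

417.3 g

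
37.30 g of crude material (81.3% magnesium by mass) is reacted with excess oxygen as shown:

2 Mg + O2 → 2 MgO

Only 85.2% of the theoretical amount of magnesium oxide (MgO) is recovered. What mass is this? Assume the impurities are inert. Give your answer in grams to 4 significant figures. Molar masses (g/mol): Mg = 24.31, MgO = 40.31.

Pure Mg available = 37.30 g × 0.813 = 30.325 g.
n(Mg) = 30.325 g / 24.31 g/mol = 1.2474 mol.
From the equation the Mg:MgO mole ratio is 2:2, so n(MgO) = 1.2474 × 2/2 = 1.2474 mol.
Mass of MgO = 1.2474 mol × 40.31 g/mol = 50.284 g.
Actual mass collected = 50.284 g × 0.852 = 42.842 g.

42.84 g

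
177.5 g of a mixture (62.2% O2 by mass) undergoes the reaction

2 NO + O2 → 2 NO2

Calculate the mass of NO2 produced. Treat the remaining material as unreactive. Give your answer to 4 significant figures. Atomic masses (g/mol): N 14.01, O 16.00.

317.5 g

Mass of pure O2 = 177.5 g × 0.622 = 110.41 g.
M(O2) = 2(16.00) = 32.00 g/mol.
M(NO2) = 14.01 + 2(16.00) = 46.01 g/mol.
n(O2) = 110.41 g / 32.00 g/mol = 3.4502 mol.
From the equation the O2:NO2 mole ratio is 1:2, so n(NO2) = 3.4502 × 2/1 = 6.9003 mol.
Mass of NO2 = 6.9003 mol × 46.01 g/mol = 317.48 g.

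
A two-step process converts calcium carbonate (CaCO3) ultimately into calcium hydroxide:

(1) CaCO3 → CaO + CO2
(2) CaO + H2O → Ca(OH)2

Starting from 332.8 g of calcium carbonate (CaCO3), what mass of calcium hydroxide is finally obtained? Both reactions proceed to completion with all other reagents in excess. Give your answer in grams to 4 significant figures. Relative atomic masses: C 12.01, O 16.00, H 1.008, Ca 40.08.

246.4 g

M(CaCO3) = 40.08 + 12.01 + 3(16.00) = 100.09 g/mol.
M(Ca(OH)2) = 40.08 + 2(16.00) + 2(1.008) = 74.096 g/mol.
n(CaCO3) = 332.80 / 100.09 = 3.3250 mol.
Step 1 gives a 1:1 ratio of CaCO3 to CaO, so n(CaO) = 3.3250 mol.
In step 2 the CaO:Ca(OH)2 ratio is 1:1, so n(Ca(OH)2) = 3.3250 mol.
Mass of Ca(OH)2 = 3.3250 × 74.096 = 246.37 g.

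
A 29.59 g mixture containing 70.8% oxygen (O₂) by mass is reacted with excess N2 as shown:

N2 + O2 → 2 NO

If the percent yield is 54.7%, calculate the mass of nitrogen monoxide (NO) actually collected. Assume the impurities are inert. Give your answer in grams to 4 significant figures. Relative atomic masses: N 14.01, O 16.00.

21.49 g

Pure O2 available = 29.59 g × 0.708 = 20.950 g.
M(O2) = 2(16.00) = 32.00 g/mol.
M(NO) = 14.01 + 16.00 = 30.01 g/mol.
n(O2) = 20.950 g / 32.00 g/mol = 0.65468 mol.
From the equation the O2:NO mole ratio is 1:2, so n(NO) = 0.65468 × 2/1 = 1.3094 mol.
Mass of NO = 1.3094 mol × 30.01 g/mol = 39.294 g.
Actual mass collected = 39.294 g × 0.547 = 21.494 g.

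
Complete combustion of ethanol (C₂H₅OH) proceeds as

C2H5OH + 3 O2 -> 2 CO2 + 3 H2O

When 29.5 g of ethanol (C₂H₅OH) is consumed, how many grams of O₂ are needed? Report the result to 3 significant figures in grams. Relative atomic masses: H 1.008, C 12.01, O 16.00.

61.5 g

M(C2H5OH) = 2(12.01) + 6(1.008) + 16.00 = 46.068 g/mol.
M(O2) = 2(16.00) = 32.00 g/mol.
n(C2H5OH) = 29.50 g / 46.068 g/mol = 0.6404 mol.
From the equation the C2H5OH:O2 mole ratio is 1:3, so n(O2) = 0.6404 × 3/1 = 1.921 mol.
Mass of O2 = 1.921 mol × 32.00 g/mol = 61.47 g.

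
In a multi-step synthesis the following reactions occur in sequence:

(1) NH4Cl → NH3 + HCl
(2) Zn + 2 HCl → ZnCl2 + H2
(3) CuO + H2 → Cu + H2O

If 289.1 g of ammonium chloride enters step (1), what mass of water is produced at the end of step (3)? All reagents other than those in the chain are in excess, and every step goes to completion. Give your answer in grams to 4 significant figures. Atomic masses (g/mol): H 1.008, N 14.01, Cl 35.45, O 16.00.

M(NH4Cl) = 14.01 + 4(1.008) + 35.45 = 53.492 g/mol.
M(H2O) = 2(1.008) + 16.00 = 18.016 g/mol.
n(NH4Cl) = 289.1 / 53.492 = 5.4045 mol.
Reaction (1): NH4Cl→HCl ratio 1:1 ⇒ n(HCl) = 5.4045 mol.
Reaction (2): HCl→H2 ratio 2:1 ⇒ n(H2) = 2.7023 mol.
Reaction (3): H2→H2O ratio 1:1 ⇒ n(H2O) = 2.7023 mol.
Mass of H2O = 2.7023 × 18.016 = 48.684 g.

48.68 g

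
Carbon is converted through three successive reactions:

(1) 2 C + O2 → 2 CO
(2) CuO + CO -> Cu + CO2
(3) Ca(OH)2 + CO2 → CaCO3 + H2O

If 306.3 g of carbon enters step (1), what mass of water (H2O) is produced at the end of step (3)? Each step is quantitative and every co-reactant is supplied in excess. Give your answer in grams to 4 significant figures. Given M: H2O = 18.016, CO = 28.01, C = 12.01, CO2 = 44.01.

n(C) = 306.3 / 12.01 = 25.504 mol.
Reaction (1): C→CO ratio 2:2 ⇒ n(CO) = 25.504 mol.
Reaction (2): CO→CO2 ratio 1:1 ⇒ n(CO2) = 25.504 mol.
Reaction (3): CO2→H2O ratio 1:1 ⇒ n(H2O) = 25.504 mol.
Mass of H2O = 25.504 × 18.016 = 459.48 g.

459.5 g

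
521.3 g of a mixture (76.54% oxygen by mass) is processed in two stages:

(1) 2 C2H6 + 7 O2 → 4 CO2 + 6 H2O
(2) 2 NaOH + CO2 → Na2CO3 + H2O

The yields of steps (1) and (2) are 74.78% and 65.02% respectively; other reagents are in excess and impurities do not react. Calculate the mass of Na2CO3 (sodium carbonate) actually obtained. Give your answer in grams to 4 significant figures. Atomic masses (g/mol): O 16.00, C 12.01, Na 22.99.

Pure O2 = 521.3 × 0.7654 = 399.00 g.
M(O2) = 2(16.00) = 32.00 g/mol.
M(Na2CO3) = 2(22.99) + 12.01 + 3(16.00) = 105.99 g/mol.
n(O2) = 399.00 / 32.00 = 12.469 mol.
Step 1 (O2:CO2 = 7:4): theoretical n(CO2) = 7.1251 mol; at 74.78% yield, n(CO2) = 5.3281 mol.
Step 2 (CO2:Na2CO3 = 1:1): theoretical n(Na2CO3) = 5.3281 mol, so theoretical mass = 5.3281 × 105.99 = 564.73 g.
At 65.02% yield, actual mass of Na2CO3 = 564.73 × 0.6502 = 367.19 g.

367.2 g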